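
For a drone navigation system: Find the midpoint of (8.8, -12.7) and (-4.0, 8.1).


M = ((8.8+(-4))/2, ((-12.7)+8.1)/2)
= (2.4, -2.3)

(2.4, -2.3)


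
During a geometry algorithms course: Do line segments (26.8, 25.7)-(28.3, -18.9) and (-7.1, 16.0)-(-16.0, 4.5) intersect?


Cross products: d1=303.52, d2=717.71, d3=-1526.49, d4=-1940.68
d1*d2 < 0 and d3*d4 < 0? no

No, they don't intersect


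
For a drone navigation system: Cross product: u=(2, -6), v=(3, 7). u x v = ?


u x v = u_x*v_y - u_y*v_x = 2*7 - (-6)*3
= 14 - (-18) = 32

32


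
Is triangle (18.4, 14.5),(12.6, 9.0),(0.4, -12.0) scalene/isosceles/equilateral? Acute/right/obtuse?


Side lengths squared: AB^2=63.89, BC^2=589.84, CA^2=1026.25
Sorted: [63.89, 589.84, 1026.25]
By sides: Scalene, By angles: Obtuse

Scalene, Obtuse


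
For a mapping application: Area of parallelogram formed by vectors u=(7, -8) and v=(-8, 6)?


|u x v| = |7*6 - (-8)*(-8)|
= |42 - 64| = 22

22


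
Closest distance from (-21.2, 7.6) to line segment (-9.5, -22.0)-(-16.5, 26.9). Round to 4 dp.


Project P onto AB: t = 0.6267 (clamped to [0,1])
Closest point on segment: (-13.8871, 8.6468)
Distance: 7.3875

7.3875


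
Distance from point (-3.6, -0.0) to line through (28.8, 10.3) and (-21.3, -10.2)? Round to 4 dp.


|cross product| = 148.17
|line direction| = sqrt(2930.26) = 54.1319
Distance = 148.17/sqrt(2930.26) = 2.7372

2.7372


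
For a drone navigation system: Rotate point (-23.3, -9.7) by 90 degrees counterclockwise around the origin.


90° CCW: (x,y) -> (-y, x)
(-23.3,-9.7) -> (9.7, -23.3)

(9.7, -23.3)


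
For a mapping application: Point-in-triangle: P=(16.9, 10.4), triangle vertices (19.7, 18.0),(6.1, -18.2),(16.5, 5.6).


Cross products: AB x AP = 2, BC x BP = 40.4, CA x CP = 10.4
All same sign? yes

Yes, inside


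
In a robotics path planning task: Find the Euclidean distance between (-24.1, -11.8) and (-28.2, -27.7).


dx=-4.1, dy=-15.9
d^2 = (-4.1)^2 + (-15.9)^2 = 269.62
d = sqrt(269.62) = 16.4201

16.4201


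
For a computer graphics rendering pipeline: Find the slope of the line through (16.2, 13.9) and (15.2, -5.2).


slope = (y2-y1)/(x2-x1) = ((-5.2)-13.9)/(15.2-16.2) = (-19.1)/(-1) = 19.1

19.1


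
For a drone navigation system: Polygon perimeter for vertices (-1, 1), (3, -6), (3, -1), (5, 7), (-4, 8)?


Sides: (-1, 1)->(3, -6): sqrt(65) = 8.062258, (3, -6)->(3, -1): sqrt(25) = 5, (3, -1)->(5, 7): sqrt(68) = 8.246211, (5, 7)->(-4, 8): sqrt(82) = 9.055385, (-4, 8)->(-1, 1): sqrt(58) = 7.615773
Sum = 37.979627
Perimeter = 37.9796

37.9796


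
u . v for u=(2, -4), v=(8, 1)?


u . v = u_x*v_x + u_y*v_y = 2*8 + (-4)*1
= 16 + (-4) = 12

12


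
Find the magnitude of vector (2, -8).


|u| = sqrt(2^2 + (-8)^2) = sqrt(68) = 8.2462

8.2462


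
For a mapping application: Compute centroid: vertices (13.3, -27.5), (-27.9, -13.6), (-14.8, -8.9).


Centroid = ((x_A+x_B+x_C)/3, (y_A+y_B+y_C)/3)
= ((13.3+(-27.9)+(-14.8))/3, ((-27.5)+(-13.6)+(-8.9))/3)
= (-9.8, -16.6667)

(-9.8, -16.6667)


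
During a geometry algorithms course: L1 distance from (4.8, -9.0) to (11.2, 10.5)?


|4.8-11.2| + |(-9)-10.5| = 6.4 + 19.5 = 25.9

25.9


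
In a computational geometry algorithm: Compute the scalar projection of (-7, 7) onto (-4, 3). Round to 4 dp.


u.v = 49, |v| = sqrt(25) = 5
Scalar projection = u.v / |v| = 49 / sqrt(25) = 9.8

9.8


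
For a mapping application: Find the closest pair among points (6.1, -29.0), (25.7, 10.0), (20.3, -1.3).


d(P0,P1) = 43.6481, d(P0,P2) = 31.1276, d(P1,P2) = 12.524
Closest: P1 and P2

Closest pair: (25.7, 10.0) and (20.3, -1.3), distance = 12.524


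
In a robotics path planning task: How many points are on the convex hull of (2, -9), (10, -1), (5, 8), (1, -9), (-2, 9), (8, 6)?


Convex hull vertices (CCW): (-2, 9), (1, -9), (2, -9), (10, -1), (8, 6), (5, 8)
Count = 6

6


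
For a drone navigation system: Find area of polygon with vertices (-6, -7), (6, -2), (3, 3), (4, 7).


Shoelace sum: ((-6)*(-2) - 6*(-7)) + (6*3 - 3*(-2)) + (3*7 - 4*3) + (4*(-7) - (-6)*7)
= 101
Area = |101|/2 = 50.5

50.5


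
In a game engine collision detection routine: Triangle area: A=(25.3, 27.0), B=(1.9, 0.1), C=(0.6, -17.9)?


Area = |x_A(y_B-y_C) + x_B(y_C-y_A) + x_C(y_A-y_B)|/2
= |455.4 + (-85.31) + 16.14|/2
= 386.23/2 = 193.115

193.115


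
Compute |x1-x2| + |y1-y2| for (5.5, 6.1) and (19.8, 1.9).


|5.5-19.8| + |6.1-1.9| = 14.3 + 4.2 = 18.5

18.5


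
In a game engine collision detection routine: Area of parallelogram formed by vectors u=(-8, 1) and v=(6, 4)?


|u x v| = |(-8)*4 - 1*6|
= |(-32) - 6| = 38

38


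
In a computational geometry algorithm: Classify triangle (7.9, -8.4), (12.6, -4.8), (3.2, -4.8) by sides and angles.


Side lengths squared: AB^2=35.05, BC^2=88.36, CA^2=35.05
Sorted: [35.05, 35.05, 88.36]
By sides: Isosceles, By angles: Obtuse

Isosceles, Obtuse


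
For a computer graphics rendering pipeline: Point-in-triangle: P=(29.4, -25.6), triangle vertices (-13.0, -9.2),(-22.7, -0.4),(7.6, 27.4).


Cross products: AB x AP = -214.04, BC x BP = -2211.94, CA x CP = 1889.68
All same sign? no

No, outside


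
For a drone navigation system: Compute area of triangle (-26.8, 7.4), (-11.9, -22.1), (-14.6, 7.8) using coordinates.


Area = |x_A(y_B-y_C) + x_B(y_C-y_A) + x_C(y_A-y_B)|/2
= |801.32 + (-4.76) + (-430.7)|/2
= 365.86/2 = 182.93

182.93


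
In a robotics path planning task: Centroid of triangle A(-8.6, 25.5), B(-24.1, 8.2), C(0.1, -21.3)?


Centroid = ((x_A+x_B+x_C)/3, (y_A+y_B+y_C)/3)
= (((-8.6)+(-24.1)+0.1)/3, (25.5+8.2+(-21.3))/3)
= (-10.8667, 4.1333)

(-10.8667, 4.1333)


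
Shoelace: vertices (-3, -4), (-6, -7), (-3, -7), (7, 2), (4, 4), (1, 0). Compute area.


Shoelace sum: ((-3)*(-7) - (-6)*(-4)) + ((-6)*(-7) - (-3)*(-7)) + ((-3)*2 - 7*(-7)) + (7*4 - 4*2) + (4*0 - 1*4) + (1*(-4) - (-3)*0)
= 73
Area = |73|/2 = 36.5

36.5


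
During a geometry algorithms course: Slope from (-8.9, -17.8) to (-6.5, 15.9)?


slope = (y2-y1)/(x2-x1) = (15.9-(-17.8))/((-6.5)-(-8.9)) = 33.7/2.4 = 14.0417

14.0417


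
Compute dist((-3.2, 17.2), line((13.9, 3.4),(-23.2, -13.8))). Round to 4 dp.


|cross product| = 806.1
|line direction| = sqrt(1672.25) = 40.8932
Distance = 806.1/sqrt(1672.25) = 19.7123

19.7123


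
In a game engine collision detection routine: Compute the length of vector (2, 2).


|u| = sqrt(2^2 + 2^2) = sqrt(8) = 2.8284

2.8284


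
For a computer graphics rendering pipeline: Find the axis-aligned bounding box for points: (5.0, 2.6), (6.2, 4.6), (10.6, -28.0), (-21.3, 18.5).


x range: [-21.3, 10.6]
y range: [-28, 18.5]
Bounding box: (-21.3,-28) to (10.6,18.5)

(-21.3,-28) to (10.6,18.5)


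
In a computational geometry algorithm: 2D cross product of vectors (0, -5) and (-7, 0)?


u x v = u_x*v_y - u_y*v_x = 0*0 - (-5)*(-7)
= 0 - 35 = -35

-35


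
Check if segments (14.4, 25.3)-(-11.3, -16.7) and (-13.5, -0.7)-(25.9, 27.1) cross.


Cross products: d1=248.78, d2=-691.56, d3=-503.6, d4=436.74
d1*d2 < 0 and d3*d4 < 0? yes

Yes, they intersect


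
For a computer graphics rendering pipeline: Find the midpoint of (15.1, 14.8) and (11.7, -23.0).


M = ((15.1+11.7)/2, (14.8+(-23))/2)
= (13.4, -4.1)

(13.4, -4.1)


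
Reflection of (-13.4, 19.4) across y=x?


Reflection over y=x: (x,y) -> (y,x)
(-13.4, 19.4) -> (19.4, -13.4)

(19.4, -13.4)


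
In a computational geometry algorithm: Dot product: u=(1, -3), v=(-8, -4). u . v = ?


u . v = u_x*v_x + u_y*v_y = 1*(-8) + (-3)*(-4)
= (-8) + 12 = 4

4


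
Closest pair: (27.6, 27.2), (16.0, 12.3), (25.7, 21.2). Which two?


d(P0,P1) = 18.8831, d(P0,P2) = 6.2936, d(P1,P2) = 13.1643
Closest: P0 and P2

Closest pair: (27.6, 27.2) and (25.7, 21.2), distance = 6.2936


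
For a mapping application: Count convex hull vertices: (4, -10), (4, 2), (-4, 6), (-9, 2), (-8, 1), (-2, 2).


Convex hull vertices (CCW): (-9, 2), (-8, 1), (4, -10), (4, 2), (-4, 6)
Count = 5

5


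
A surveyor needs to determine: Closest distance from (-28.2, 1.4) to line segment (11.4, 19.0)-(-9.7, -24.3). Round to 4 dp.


Project P onto AB: t = 0.6886 (clamped to [0,1])
Closest point on segment: (-3.1296, -10.8167)
Distance: 27.8886

27.8886


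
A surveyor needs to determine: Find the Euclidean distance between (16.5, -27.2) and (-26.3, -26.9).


dx=-42.8, dy=0.3
d^2 = (-42.8)^2 + 0.3^2 = 1831.93
d = sqrt(1831.93) = 42.8011

42.8011


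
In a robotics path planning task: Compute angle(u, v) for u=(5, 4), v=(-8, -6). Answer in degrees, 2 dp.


u.v = -64, |u| = sqrt(41) = 6.4031, |v| = sqrt(100) = 10
cos(theta) = u.v/(|u||v|) = -64/sqrt(4100) = -0.999512
theta = acos(-0.999512) = 178.21 degrees

178.21 degrees


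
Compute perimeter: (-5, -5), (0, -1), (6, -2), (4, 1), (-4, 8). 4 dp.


Sides: (-5, -5)->(0, -1): sqrt(41) = 6.403124, (0, -1)->(6, -2): sqrt(37) = 6.082763, (6, -2)->(4, 1): sqrt(13) = 3.605551, (4, 1)->(-4, 8): sqrt(113) = 10.630146, (-4, 8)->(-5, -5): sqrt(170) = 13.038405
Sum = 39.759989
Perimeter = 39.76

39.76


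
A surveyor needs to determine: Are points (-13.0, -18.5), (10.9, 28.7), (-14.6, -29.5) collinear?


Cross product: (10.9-(-13))*((-29.5)-(-18.5)) - (28.7-(-18.5))*((-14.6)-(-13))
= -187.38

No, not collinear


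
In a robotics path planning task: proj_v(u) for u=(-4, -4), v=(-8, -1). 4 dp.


u.v = 36, |v| = sqrt(65) = 8.0623
Scalar projection = u.v / |v| = 36 / sqrt(65) = 4.4653

4.4653


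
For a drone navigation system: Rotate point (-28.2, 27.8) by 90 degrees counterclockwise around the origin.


90° CCW: (x,y) -> (-y, x)
(-28.2,27.8) -> (-27.8, -28.2)

(-27.8, -28.2)


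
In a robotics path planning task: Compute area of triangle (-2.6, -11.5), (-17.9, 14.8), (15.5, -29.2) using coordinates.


Area = |x_A(y_B-y_C) + x_B(y_C-y_A) + x_C(y_A-y_B)|/2
= |(-114.4) + 316.83 + (-407.65)|/2
= 205.22/2 = 102.61

102.61


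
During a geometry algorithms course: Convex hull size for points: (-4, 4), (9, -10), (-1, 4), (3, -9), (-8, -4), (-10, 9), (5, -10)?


Convex hull vertices (CCW): (-10, 9), (-8, -4), (5, -10), (9, -10), (-1, 4)
Count = 5

5


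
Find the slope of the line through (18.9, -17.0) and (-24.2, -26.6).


slope = (y2-y1)/(x2-x1) = ((-26.6)-(-17))/((-24.2)-18.9) = (-9.6)/(-43.1) = 0.2227

0.2227


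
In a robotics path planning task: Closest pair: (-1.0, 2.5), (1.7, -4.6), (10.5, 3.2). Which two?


d(P0,P1) = 7.5961, d(P0,P2) = 11.5213, d(P1,P2) = 11.7593
Closest: P0 and P1

Closest pair: (-1.0, 2.5) and (1.7, -4.6), distance = 7.5961


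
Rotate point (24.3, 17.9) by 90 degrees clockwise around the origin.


90° CW: (x,y) -> (y, -x)
(24.3,17.9) -> (17.9, -24.3)

(17.9, -24.3)


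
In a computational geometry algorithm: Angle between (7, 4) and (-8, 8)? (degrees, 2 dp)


u.v = -24, |u| = sqrt(65) = 8.0623, |v| = sqrt(128) = 11.3137
cos(theta) = u.v/(|u||v|) = -24/sqrt(8320) = -0.263117
theta = acos(-0.263117) = 105.26 degrees

105.26 degrees


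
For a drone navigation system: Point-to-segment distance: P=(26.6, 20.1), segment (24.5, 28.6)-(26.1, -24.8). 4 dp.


Project P onto AB: t = 0.1602 (clamped to [0,1])
Closest point on segment: (24.7563, 20.0448)
Distance: 1.8445

1.8445


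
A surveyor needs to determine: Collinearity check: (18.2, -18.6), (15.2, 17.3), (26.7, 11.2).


Cross product: (15.2-18.2)*(11.2-(-18.6)) - (17.3-(-18.6))*(26.7-18.2)
= -394.55

No, not collinear


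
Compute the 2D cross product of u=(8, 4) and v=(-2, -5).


u x v = u_x*v_y - u_y*v_x = 8*(-5) - 4*(-2)
= (-40) - (-8) = -32

-32


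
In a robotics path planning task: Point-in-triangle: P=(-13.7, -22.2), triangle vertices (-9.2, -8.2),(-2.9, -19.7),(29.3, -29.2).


Cross products: AB x AP = -139.95, BC x BP = -183.1, CA x CP = 633.5
All same sign? no

No, outside


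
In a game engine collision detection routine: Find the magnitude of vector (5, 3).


|u| = sqrt(5^2 + 3^2) = sqrt(34) = 5.831

5.831


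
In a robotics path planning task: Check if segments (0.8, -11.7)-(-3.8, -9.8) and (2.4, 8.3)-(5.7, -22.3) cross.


Cross products: d1=-114.96, d2=-249.45, d3=-95.04, d4=39.45
d1*d2 < 0 and d3*d4 < 0? no

No, they don't intersect


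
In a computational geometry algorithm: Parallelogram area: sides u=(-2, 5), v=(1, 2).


|u x v| = |(-2)*2 - 5*1|
= |(-4) - 5| = 9

9


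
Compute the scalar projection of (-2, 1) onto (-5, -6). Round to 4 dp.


u.v = 4, |v| = sqrt(61) = 7.8102
Scalar projection = u.v / |v| = 4 / sqrt(61) = 0.5121

0.5121


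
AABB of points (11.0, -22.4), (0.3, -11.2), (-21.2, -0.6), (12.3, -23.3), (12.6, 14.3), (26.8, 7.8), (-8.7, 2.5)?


x range: [-21.2, 26.8]
y range: [-23.3, 14.3]
Bounding box: (-21.2,-23.3) to (26.8,14.3)

(-21.2,-23.3) to (26.8,14.3)


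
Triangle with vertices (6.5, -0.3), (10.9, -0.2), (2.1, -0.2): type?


Side lengths squared: AB^2=19.37, BC^2=77.44, CA^2=19.37
Sorted: [19.37, 19.37, 77.44]
By sides: Isosceles, By angles: Obtuse

Isosceles, Obtuse


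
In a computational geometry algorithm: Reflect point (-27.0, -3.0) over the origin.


Reflection over origin: (x,y) -> (-x,-y)
(-27, -3) -> (27, 3)

(27, 3)


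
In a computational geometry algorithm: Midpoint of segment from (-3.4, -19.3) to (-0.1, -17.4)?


M = (((-3.4)+(-0.1))/2, ((-19.3)+(-17.4))/2)
= (-1.75, -18.35)

(-1.75, -18.35)


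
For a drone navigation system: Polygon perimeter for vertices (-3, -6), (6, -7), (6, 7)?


Sides: (-3, -6)->(6, -7): sqrt(82) = 9.055385, (6, -7)->(6, 7): sqrt(196) = 14, (6, 7)->(-3, -6): sqrt(250) = 15.811388
Sum = 38.866773
Perimeter = 38.8668

38.8668


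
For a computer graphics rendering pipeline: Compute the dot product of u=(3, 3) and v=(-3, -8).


u . v = u_x*v_x + u_y*v_y = 3*(-3) + 3*(-8)
= (-9) + (-24) = -33

-33


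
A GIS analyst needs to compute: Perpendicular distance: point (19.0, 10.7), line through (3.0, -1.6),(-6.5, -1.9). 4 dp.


|cross product| = 112.05
|line direction| = sqrt(90.34) = 9.5047
Distance = 112.05/sqrt(90.34) = 11.7889

11.7889


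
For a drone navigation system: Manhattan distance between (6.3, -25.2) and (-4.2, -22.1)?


|6.3-(-4.2)| + |(-25.2)-(-22.1)| = 10.5 + 3.1 = 13.6

13.6


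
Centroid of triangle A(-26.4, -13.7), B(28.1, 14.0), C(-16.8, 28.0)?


Centroid = ((x_A+x_B+x_C)/3, (y_A+y_B+y_C)/3)
= (((-26.4)+28.1+(-16.8))/3, ((-13.7)+14+28)/3)
= (-5.0333, 9.4333)

(-5.0333, 9.4333)


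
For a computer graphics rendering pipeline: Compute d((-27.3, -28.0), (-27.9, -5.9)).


dx=-0.6, dy=22.1
d^2 = (-0.6)^2 + 22.1^2 = 488.77
d = sqrt(488.77) = 22.1081

22.1081


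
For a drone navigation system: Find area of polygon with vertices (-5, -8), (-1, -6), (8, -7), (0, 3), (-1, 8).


Shoelace sum: ((-5)*(-6) - (-1)*(-8)) + ((-1)*(-7) - 8*(-6)) + (8*3 - 0*(-7)) + (0*8 - (-1)*3) + ((-1)*(-8) - (-5)*8)
= 152
Area = |152|/2 = 76

76


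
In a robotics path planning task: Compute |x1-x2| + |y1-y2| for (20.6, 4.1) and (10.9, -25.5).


|20.6-10.9| + |4.1-(-25.5)| = 9.7 + 29.6 = 39.3

39.3


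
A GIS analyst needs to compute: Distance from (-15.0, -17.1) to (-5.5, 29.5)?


dx=9.5, dy=46.6
d^2 = 9.5^2 + 46.6^2 = 2261.81
d = sqrt(2261.81) = 47.5585

47.5585


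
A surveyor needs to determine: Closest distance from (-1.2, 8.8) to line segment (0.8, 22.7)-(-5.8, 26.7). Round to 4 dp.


Project P onto AB: t = 0 (clamped to [0,1])
Closest point on segment: (0.8, 22.7)
Distance: 14.0431

14.0431


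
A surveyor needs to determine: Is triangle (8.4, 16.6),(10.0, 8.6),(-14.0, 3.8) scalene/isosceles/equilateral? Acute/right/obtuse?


Side lengths squared: AB^2=66.56, BC^2=599.04, CA^2=665.6
Sorted: [66.56, 599.04, 665.6]
By sides: Scalene, By angles: Right

Scalene, Right


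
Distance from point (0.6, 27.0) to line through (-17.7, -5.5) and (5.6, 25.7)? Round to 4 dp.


|cross product| = 186.29
|line direction| = sqrt(1516.33) = 38.9401
Distance = 186.29/sqrt(1516.33) = 4.784

4.784


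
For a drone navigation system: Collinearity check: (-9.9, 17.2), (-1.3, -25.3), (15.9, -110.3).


Cross product: ((-1.3)-(-9.9))*((-110.3)-17.2) - ((-25.3)-17.2)*(15.9-(-9.9))
= 0

Yes, collinear


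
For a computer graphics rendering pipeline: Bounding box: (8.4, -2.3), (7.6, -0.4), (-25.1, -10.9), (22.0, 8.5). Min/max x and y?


x range: [-25.1, 22]
y range: [-10.9, 8.5]
Bounding box: (-25.1,-10.9) to (22,8.5)

(-25.1,-10.9) to (22,8.5)


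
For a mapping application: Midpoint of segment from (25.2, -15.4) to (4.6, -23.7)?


M = ((25.2+4.6)/2, ((-15.4)+(-23.7))/2)
= (14.9, -19.55)

(14.9, -19.55)


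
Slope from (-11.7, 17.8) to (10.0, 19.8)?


slope = (y2-y1)/(x2-x1) = (19.8-17.8)/(10-(-11.7)) = 2/21.7 = 0.0922

0.0922


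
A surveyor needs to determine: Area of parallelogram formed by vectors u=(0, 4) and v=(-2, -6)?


|u x v| = |0*(-6) - 4*(-2)|
= |0 - (-8)| = 8

8


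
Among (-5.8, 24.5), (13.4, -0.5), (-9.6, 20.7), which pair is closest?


d(P0,P1) = 31.5221, d(P0,P2) = 5.374, d(P1,P2) = 31.28
Closest: P0 and P2

Closest pair: (-5.8, 24.5) and (-9.6, 20.7), distance = 5.374


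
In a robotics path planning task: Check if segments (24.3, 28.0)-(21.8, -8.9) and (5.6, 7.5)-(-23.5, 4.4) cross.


Cross products: d1=-538.58, d2=527.46, d3=-638.78, d4=-1704.82
d1*d2 < 0 and d3*d4 < 0? no

No, they don't intersect


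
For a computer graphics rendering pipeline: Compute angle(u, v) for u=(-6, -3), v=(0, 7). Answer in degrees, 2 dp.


u.v = -21, |u| = sqrt(45) = 6.7082, |v| = sqrt(49) = 7
cos(theta) = u.v/(|u||v|) = -21/sqrt(2205) = -0.447214
theta = acos(-0.447214) = 116.57 degrees

116.57 degrees


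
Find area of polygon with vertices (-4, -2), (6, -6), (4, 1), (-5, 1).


Shoelace sum: ((-4)*(-6) - 6*(-2)) + (6*1 - 4*(-6)) + (4*1 - (-5)*1) + ((-5)*(-2) - (-4)*1)
= 89
Area = |89|/2 = 44.5

44.5


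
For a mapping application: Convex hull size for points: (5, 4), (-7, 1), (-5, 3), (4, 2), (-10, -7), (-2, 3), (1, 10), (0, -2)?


Convex hull vertices (CCW): (-10, -7), (0, -2), (4, 2), (5, 4), (1, 10), (-7, 1)
Count = 6

6


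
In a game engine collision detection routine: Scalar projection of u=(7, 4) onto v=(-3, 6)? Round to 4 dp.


u.v = 3, |v| = sqrt(45) = 6.7082
Scalar projection = u.v / |v| = 3 / sqrt(45) = 0.4472

0.4472


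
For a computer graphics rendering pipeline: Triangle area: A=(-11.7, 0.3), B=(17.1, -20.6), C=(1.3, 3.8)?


Area = |x_A(y_B-y_C) + x_B(y_C-y_A) + x_C(y_A-y_B)|/2
= |285.48 + 59.85 + 27.17|/2
= 372.5/2 = 186.25

186.25


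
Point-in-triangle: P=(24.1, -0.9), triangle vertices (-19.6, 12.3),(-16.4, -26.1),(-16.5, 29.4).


Cross products: AB x AP = 1635.84, BC x BP = -2250.27, CA x CP = 788.19
All same sign? no

No, outside


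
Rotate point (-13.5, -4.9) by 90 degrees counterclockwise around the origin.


90° CCW: (x,y) -> (-y, x)
(-13.5,-4.9) -> (4.9, -13.5)

(4.9, -13.5)


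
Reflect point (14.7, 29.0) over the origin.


Reflection over origin: (x,y) -> (-x,-y)
(14.7, 29) -> (-14.7, -29)

(-14.7, -29)


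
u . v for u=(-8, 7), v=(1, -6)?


u . v = u_x*v_x + u_y*v_y = (-8)*1 + 7*(-6)
= (-8) + (-42) = -50

-50


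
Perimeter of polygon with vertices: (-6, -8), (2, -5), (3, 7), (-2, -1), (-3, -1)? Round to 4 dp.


Sides: (-6, -8)->(2, -5): sqrt(73) = 8.544004, (2, -5)->(3, 7): sqrt(145) = 12.041595, (3, 7)->(-2, -1): sqrt(89) = 9.433981, (-2, -1)->(-3, -1): sqrt(1) = 1, (-3, -1)->(-6, -8): sqrt(58) = 7.615773
Sum = 38.635353
Perimeter = 38.6354

38.6354


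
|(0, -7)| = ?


|u| = sqrt(0^2 + (-7)^2) = sqrt(49) = 7

7


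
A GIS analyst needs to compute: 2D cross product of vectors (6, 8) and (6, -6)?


u x v = u_x*v_y - u_y*v_x = 6*(-6) - 8*6
= (-36) - 48 = -84

-84


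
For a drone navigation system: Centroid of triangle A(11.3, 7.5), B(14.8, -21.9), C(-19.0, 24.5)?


Centroid = ((x_A+x_B+x_C)/3, (y_A+y_B+y_C)/3)
= ((11.3+14.8+(-19))/3, (7.5+(-21.9)+24.5)/3)
= (2.3667, 3.3667)

(2.3667, 3.3667)


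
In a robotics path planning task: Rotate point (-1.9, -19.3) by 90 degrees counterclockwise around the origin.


90° CCW: (x,y) -> (-y, x)
(-1.9,-19.3) -> (19.3, -1.9)

(19.3, -1.9)


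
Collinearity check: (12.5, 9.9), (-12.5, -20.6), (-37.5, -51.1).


Cross product: ((-12.5)-12.5)*((-51.1)-9.9) - ((-20.6)-9.9)*((-37.5)-12.5)
= 0

Yes, collinear


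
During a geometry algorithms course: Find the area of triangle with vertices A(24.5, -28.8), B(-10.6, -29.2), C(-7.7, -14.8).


Area = |x_A(y_B-y_C) + x_B(y_C-y_A) + x_C(y_A-y_B)|/2
= |(-352.8) + (-148.4) + (-3.08)|/2
= 504.28/2 = 252.14

252.14


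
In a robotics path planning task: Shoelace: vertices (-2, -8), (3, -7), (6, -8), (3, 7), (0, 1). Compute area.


Shoelace sum: ((-2)*(-7) - 3*(-8)) + (3*(-8) - 6*(-7)) + (6*7 - 3*(-8)) + (3*1 - 0*7) + (0*(-8) - (-2)*1)
= 127
Area = |127|/2 = 63.5

63.5


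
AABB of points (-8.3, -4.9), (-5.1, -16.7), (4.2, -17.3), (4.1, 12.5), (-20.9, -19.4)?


x range: [-20.9, 4.2]
y range: [-19.4, 12.5]
Bounding box: (-20.9,-19.4) to (4.2,12.5)

(-20.9,-19.4) to (4.2,12.5)


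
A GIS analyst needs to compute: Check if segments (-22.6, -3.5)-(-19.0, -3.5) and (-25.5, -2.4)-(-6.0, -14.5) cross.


Cross products: d1=13.64, d2=57.2, d3=3.96, d4=-39.6
d1*d2 < 0 and d3*d4 < 0? no

No, they don't intersect


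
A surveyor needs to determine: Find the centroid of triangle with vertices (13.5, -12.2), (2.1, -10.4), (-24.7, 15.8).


Centroid = ((x_A+x_B+x_C)/3, (y_A+y_B+y_C)/3)
= ((13.5+2.1+(-24.7))/3, ((-12.2)+(-10.4)+15.8)/3)
= (-3.0333, -2.2667)

(-3.0333, -2.2667)


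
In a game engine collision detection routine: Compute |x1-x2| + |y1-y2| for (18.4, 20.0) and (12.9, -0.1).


|18.4-12.9| + |20-(-0.1)| = 5.5 + 20.1 = 25.6

25.6


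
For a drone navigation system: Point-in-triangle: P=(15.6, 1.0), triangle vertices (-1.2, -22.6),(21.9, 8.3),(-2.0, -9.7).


Cross products: AB x AP = 26.04, BC x BP = 61.07, CA x CP = 235.6
All same sign? yes

Yes, inside


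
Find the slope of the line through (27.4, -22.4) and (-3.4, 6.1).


slope = (y2-y1)/(x2-x1) = (6.1-(-22.4))/((-3.4)-27.4) = 28.5/(-30.8) = -0.9253

-0.9253


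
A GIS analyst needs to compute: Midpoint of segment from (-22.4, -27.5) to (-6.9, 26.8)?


M = (((-22.4)+(-6.9))/2, ((-27.5)+26.8)/2)
= (-14.65, -0.35)

(-14.65, -0.35)


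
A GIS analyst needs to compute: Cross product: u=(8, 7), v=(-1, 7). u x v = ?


u x v = u_x*v_y - u_y*v_x = 8*7 - 7*(-1)
= 56 - (-7) = 63

63


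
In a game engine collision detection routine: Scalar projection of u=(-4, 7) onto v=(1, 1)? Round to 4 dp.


u.v = 3, |v| = sqrt(2) = 1.4142
Scalar projection = u.v / |v| = 3 / sqrt(2) = 2.1213

2.1213


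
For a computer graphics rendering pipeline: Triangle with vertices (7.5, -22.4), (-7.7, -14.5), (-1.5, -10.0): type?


Side lengths squared: AB^2=293.45, BC^2=58.69, CA^2=234.76
Sorted: [58.69, 234.76, 293.45]
By sides: Scalene, By angles: Right

Scalene, Right


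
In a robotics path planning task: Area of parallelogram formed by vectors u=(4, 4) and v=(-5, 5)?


|u x v| = |4*5 - 4*(-5)|
= |20 - (-20)| = 40

40


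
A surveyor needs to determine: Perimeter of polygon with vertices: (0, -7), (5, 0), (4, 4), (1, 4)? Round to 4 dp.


Sides: (0, -7)->(5, 0): sqrt(74) = 8.602325, (5, 0)->(4, 4): sqrt(17) = 4.123106, (4, 4)->(1, 4): sqrt(9) = 3, (1, 4)->(0, -7): sqrt(122) = 11.045361
Sum = 26.770792
Perimeter = 26.7708

26.7708


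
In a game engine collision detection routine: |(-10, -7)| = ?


|u| = sqrt((-10)^2 + (-7)^2) = sqrt(149) = 12.2066

12.2066


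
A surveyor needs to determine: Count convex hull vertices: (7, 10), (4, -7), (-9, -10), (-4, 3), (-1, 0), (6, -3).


Convex hull vertices (CCW): (-9, -10), (4, -7), (6, -3), (7, 10), (-4, 3)
Count = 5

5


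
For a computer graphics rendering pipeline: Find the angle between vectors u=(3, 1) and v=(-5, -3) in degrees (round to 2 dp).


u.v = -18, |u| = sqrt(10) = 3.1623, |v| = sqrt(34) = 5.831
cos(theta) = u.v/(|u||v|) = -18/sqrt(340) = -0.976187
theta = acos(-0.976187) = 167.47 degrees

167.47 degrees


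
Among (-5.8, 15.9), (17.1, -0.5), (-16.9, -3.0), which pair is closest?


d(P0,P1) = 28.1668, d(P0,P2) = 21.9185, d(P1,P2) = 34.0918
Closest: P0 and P2

Closest pair: (-5.8, 15.9) and (-16.9, -3.0), distance = 21.9185


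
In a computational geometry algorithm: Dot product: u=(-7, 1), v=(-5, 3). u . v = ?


u . v = u_x*v_x + u_y*v_y = (-7)*(-5) + 1*3
= 35 + 3 = 38

38


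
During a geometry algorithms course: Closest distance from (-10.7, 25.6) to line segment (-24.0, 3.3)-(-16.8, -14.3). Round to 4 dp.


Project P onto AB: t = 0 (clamped to [0,1])
Closest point on segment: (-24, 3.3)
Distance: 25.965

25.965


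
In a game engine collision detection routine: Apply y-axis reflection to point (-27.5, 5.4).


Reflection over y-axis: (x,y) -> (-x,y)
(-27.5, 5.4) -> (27.5, 5.4)

(27.5, 5.4)


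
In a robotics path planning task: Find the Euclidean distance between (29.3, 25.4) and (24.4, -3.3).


dx=-4.9, dy=-28.7
d^2 = (-4.9)^2 + (-28.7)^2 = 847.7
d = sqrt(847.7) = 29.1153

29.1153


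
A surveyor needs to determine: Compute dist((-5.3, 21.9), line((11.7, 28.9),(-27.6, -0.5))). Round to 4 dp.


|cross product| = 224.7
|line direction| = sqrt(2408.85) = 49.08
Distance = 224.7/sqrt(2408.85) = 4.5782

4.5782


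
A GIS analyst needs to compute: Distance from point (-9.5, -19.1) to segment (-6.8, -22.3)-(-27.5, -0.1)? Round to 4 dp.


Project P onto AB: t = 0.1378 (clamped to [0,1])
Closest point on segment: (-9.6518, -19.2415)
Distance: 0.2076

0.2076


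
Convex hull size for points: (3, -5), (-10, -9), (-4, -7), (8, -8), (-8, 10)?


Convex hull vertices (CCW): (-10, -9), (8, -8), (-8, 10)
Count = 3

3


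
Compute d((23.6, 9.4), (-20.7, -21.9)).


dx=-44.3, dy=-31.3
d^2 = (-44.3)^2 + (-31.3)^2 = 2942.18
d = sqrt(2942.18) = 54.2419

54.2419


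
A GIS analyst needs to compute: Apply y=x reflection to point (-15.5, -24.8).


Reflection over y=x: (x,y) -> (y,x)
(-15.5, -24.8) -> (-24.8, -15.5)

(-24.8, -15.5)


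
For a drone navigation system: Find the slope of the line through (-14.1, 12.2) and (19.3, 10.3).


slope = (y2-y1)/(x2-x1) = (10.3-12.2)/(19.3-(-14.1)) = (-1.9)/33.4 = -0.0569

-0.0569


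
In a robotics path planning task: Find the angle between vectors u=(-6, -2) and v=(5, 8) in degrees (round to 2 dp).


u.v = -46, |u| = sqrt(40) = 6.3246, |v| = sqrt(89) = 9.434
cos(theta) = u.v/(|u||v|) = -46/sqrt(3560) = -0.770962
theta = acos(-0.770962) = 140.44 degrees

140.44 degrees


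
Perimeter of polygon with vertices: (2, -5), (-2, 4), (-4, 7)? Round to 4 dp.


Sides: (2, -5)->(-2, 4): sqrt(97) = 9.848858, (-2, 4)->(-4, 7): sqrt(13) = 3.605551, (-4, 7)->(2, -5): sqrt(180) = 13.416408
Sum = 26.870817
Perimeter = 26.8708

26.8708


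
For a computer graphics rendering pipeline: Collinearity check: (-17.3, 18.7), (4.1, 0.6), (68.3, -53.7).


Cross product: (4.1-(-17.3))*((-53.7)-18.7) - (0.6-18.7)*(68.3-(-17.3))
= 0

Yes, collinear


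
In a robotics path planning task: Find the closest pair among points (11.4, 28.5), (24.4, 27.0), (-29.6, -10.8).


d(P0,P1) = 13.0863, d(P0,P2) = 56.7934, d(P1,P2) = 65.9154
Closest: P0 and P1

Closest pair: (11.4, 28.5) and (24.4, 27.0), distance = 13.0863


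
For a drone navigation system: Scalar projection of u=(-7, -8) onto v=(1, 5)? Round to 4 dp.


u.v = -47, |v| = sqrt(26) = 5.099
Scalar projection = u.v / |v| = -47 / sqrt(26) = -9.2175

-9.2175


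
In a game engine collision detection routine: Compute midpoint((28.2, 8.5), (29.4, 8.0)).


M = ((28.2+29.4)/2, (8.5+8)/2)
= (28.8, 8.25)

(28.8, 8.25)


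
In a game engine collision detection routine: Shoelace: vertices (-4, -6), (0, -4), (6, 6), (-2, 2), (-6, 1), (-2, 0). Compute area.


Shoelace sum: ((-4)*(-4) - 0*(-6)) + (0*6 - 6*(-4)) + (6*2 - (-2)*6) + ((-2)*1 - (-6)*2) + ((-6)*0 - (-2)*1) + ((-2)*(-6) - (-4)*0)
= 88
Area = |88|/2 = 44

44


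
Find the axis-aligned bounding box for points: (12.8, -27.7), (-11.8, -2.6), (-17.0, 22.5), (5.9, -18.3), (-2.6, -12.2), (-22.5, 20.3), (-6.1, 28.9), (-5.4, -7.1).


x range: [-22.5, 12.8]
y range: [-27.7, 28.9]
Bounding box: (-22.5,-27.7) to (12.8,28.9)

(-22.5,-27.7) to (12.8,28.9)


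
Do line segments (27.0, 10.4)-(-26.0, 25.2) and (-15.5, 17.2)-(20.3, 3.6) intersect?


Cross products: d1=334.56, d2=143.6, d3=268.6, d4=459.56
d1*d2 < 0 and d3*d4 < 0? no

No, they don't intersect


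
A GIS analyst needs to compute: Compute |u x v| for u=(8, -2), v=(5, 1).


|u x v| = |8*1 - (-2)*5|
= |8 - (-10)| = 18

18


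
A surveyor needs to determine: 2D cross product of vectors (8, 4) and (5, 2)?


u x v = u_x*v_y - u_y*v_x = 8*2 - 4*5
= 16 - 20 = -4

-4


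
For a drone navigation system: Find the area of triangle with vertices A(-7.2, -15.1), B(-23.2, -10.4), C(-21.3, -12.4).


Area = |x_A(y_B-y_C) + x_B(y_C-y_A) + x_C(y_A-y_B)|/2
= |(-14.4) + (-62.64) + 100.11|/2
= 23.07/2 = 11.535

11.535


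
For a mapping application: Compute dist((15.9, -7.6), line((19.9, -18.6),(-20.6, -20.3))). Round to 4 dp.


|cross product| = 452.3
|line direction| = sqrt(1643.14) = 40.5357
Distance = 452.3/sqrt(1643.14) = 11.1581

11.1581


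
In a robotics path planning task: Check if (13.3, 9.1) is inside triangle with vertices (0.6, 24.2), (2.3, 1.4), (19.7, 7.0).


Cross products: AB x AP = 263.89, BC x BP = 72.38, CA x CP = 69.97
All same sign? yes

Yes, inside


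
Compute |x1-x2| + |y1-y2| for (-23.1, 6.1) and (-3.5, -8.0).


|(-23.1)-(-3.5)| + |6.1-(-8)| = 19.6 + 14.1 = 33.7

33.7


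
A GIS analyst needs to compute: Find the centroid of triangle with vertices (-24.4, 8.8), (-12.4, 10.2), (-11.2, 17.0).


Centroid = ((x_A+x_B+x_C)/3, (y_A+y_B+y_C)/3)
= (((-24.4)+(-12.4)+(-11.2))/3, (8.8+10.2+17)/3)
= (-16, 12)

(-16, 12)


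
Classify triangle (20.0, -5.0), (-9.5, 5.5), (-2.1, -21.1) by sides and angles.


Side lengths squared: AB^2=980.5, BC^2=762.32, CA^2=747.62
Sorted: [747.62, 762.32, 980.5]
By sides: Scalene, By angles: Acute

Scalene, Acute


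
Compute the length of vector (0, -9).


|u| = sqrt(0^2 + (-9)^2) = sqrt(81) = 9

9


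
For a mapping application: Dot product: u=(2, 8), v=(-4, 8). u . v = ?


u . v = u_x*v_x + u_y*v_y = 2*(-4) + 8*8
= (-8) + 64 = 56

56


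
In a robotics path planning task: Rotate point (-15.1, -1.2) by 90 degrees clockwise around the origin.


90° CW: (x,y) -> (y, -x)
(-15.1,-1.2) -> (-1.2, 15.1)

(-1.2, 15.1)


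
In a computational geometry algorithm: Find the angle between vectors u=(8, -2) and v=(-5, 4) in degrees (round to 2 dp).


u.v = -48, |u| = sqrt(68) = 8.2462, |v| = sqrt(41) = 6.4031
cos(theta) = u.v/(|u||v|) = -48/sqrt(2788) = -0.909065
theta = acos(-0.909065) = 155.38 degrees

155.38 degrees


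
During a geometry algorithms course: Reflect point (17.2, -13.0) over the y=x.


Reflection over y=x: (x,y) -> (y,x)
(17.2, -13) -> (-13, 17.2)

(-13, 17.2)


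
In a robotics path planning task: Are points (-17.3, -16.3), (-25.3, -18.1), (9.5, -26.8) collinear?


Cross product: ((-25.3)-(-17.3))*((-26.8)-(-16.3)) - ((-18.1)-(-16.3))*(9.5-(-17.3))
= 132.24

No, not collinear


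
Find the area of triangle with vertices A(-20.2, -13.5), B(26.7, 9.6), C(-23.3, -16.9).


Area = |x_A(y_B-y_C) + x_B(y_C-y_A) + x_C(y_A-y_B)|/2
= |(-535.3) + (-90.78) + 538.23|/2
= 87.85/2 = 43.925

43.925


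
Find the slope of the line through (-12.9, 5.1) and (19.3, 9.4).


slope = (y2-y1)/(x2-x1) = (9.4-5.1)/(19.3-(-12.9)) = 4.3/32.2 = 0.1335

0.1335


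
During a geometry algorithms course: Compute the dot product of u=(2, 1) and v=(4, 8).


u . v = u_x*v_x + u_y*v_y = 2*4 + 1*8
= 8 + 8 = 16

16


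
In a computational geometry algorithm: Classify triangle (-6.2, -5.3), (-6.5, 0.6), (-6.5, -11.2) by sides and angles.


Side lengths squared: AB^2=34.9, BC^2=139.24, CA^2=34.9
Sorted: [34.9, 34.9, 139.24]
By sides: Isosceles, By angles: Obtuse

Isosceles, Obtuse


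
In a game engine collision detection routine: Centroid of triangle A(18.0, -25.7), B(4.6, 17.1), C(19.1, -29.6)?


Centroid = ((x_A+x_B+x_C)/3, (y_A+y_B+y_C)/3)
= ((18+4.6+19.1)/3, ((-25.7)+17.1+(-29.6))/3)
= (13.9, -12.7333)

(13.9, -12.7333)


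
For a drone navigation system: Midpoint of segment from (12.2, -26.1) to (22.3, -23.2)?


M = ((12.2+22.3)/2, ((-26.1)+(-23.2))/2)
= (17.25, -24.65)

(17.25, -24.65)


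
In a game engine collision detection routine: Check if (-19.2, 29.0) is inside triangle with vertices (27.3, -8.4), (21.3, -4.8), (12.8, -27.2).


Cross products: AB x AP = -57, BC x BP = -1194.5, CA x CP = 1416.5
All same sign? no

No, outside


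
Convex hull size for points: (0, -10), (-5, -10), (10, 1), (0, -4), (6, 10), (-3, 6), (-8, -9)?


Convex hull vertices (CCW): (-8, -9), (-5, -10), (0, -10), (10, 1), (6, 10), (-3, 6)
Count = 6

6


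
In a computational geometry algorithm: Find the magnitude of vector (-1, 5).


|u| = sqrt((-1)^2 + 5^2) = sqrt(26) = 5.099

5.099


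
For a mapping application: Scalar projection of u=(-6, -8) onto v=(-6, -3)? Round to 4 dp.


u.v = 60, |v| = sqrt(45) = 6.7082
Scalar projection = u.v / |v| = 60 / sqrt(45) = 8.9443

8.9443


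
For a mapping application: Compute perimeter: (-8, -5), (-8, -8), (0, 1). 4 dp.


Sides: (-8, -5)->(-8, -8): sqrt(9) = 3, (-8, -8)->(0, 1): sqrt(145) = 12.041595, (0, 1)->(-8, -5): sqrt(100) = 10
Sum = 25.041595
Perimeter = 25.0416

25.0416


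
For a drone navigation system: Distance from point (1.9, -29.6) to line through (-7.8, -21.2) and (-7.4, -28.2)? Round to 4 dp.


|cross product| = 64.54
|line direction| = sqrt(49.16) = 7.0114
Distance = 64.54/sqrt(49.16) = 9.205

9.205


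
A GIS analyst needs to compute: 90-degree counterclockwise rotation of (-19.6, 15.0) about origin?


90° CCW: (x,y) -> (-y, x)
(-19.6,15) -> (-15, -19.6)

(-15, -19.6)


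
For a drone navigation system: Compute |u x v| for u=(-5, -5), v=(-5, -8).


|u x v| = |(-5)*(-8) - (-5)*(-5)|
= |40 - 25| = 15

15


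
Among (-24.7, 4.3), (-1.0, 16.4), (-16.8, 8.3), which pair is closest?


d(P0,P1) = 26.6101, d(P0,P2) = 8.8549, d(P1,P2) = 17.7553
Closest: P0 and P2

Closest pair: (-24.7, 4.3) and (-16.8, 8.3), distance = 8.8549


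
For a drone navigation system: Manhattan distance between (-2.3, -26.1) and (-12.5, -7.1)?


|(-2.3)-(-12.5)| + |(-26.1)-(-7.1)| = 10.2 + 19 = 29.2

29.2


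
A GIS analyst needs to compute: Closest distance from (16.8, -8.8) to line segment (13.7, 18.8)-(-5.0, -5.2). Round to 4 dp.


Project P onto AB: t = 0.653 (clamped to [0,1])
Closest point on segment: (1.4898, 3.1292)
Distance: 19.4089

19.4089


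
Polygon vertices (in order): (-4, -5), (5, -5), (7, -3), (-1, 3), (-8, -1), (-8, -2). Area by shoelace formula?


Shoelace sum: ((-4)*(-5) - 5*(-5)) + (5*(-3) - 7*(-5)) + (7*3 - (-1)*(-3)) + ((-1)*(-1) - (-8)*3) + ((-8)*(-2) - (-8)*(-1)) + ((-8)*(-5) - (-4)*(-2))
= 148
Area = |148|/2 = 74

74


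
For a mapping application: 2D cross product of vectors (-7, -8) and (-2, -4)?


u x v = u_x*v_y - u_y*v_x = (-7)*(-4) - (-8)*(-2)
= 28 - 16 = 12

12


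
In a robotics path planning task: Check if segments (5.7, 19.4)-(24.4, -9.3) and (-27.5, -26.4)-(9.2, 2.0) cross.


Cross products: d1=737.98, d2=-846.39, d3=-1809.3, d4=-224.93
d1*d2 < 0 and d3*d4 < 0? no

No, they don't intersect


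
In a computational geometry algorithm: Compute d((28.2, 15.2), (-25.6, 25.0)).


dx=-53.8, dy=9.8
d^2 = (-53.8)^2 + 9.8^2 = 2990.48
d = sqrt(2990.48) = 54.6853

54.6853


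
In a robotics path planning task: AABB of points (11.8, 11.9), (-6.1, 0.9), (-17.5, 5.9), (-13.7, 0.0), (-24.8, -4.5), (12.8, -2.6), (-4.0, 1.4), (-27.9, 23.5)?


x range: [-27.9, 12.8]
y range: [-4.5, 23.5]
Bounding box: (-27.9,-4.5) to (12.8,23.5)

(-27.9,-4.5) to (12.8,23.5)


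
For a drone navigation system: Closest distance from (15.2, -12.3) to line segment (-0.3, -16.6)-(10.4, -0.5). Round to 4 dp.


Project P onto AB: t = 0.6291 (clamped to [0,1])
Closest point on segment: (6.4309, -6.4721)
Distance: 10.529

10.529


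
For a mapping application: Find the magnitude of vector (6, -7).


|u| = sqrt(6^2 + (-7)^2) = sqrt(85) = 9.2195

9.2195


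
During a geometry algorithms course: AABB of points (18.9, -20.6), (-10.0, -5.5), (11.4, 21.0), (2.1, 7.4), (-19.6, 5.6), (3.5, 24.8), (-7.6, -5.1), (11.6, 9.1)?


x range: [-19.6, 18.9]
y range: [-20.6, 24.8]
Bounding box: (-19.6,-20.6) to (18.9,24.8)

(-19.6,-20.6) to (18.9,24.8)


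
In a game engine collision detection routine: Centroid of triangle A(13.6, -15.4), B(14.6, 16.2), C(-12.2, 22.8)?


Centroid = ((x_A+x_B+x_C)/3, (y_A+y_B+y_C)/3)
= ((13.6+14.6+(-12.2))/3, ((-15.4)+16.2+22.8)/3)
= (5.3333, 7.8667)

(5.3333, 7.8667)


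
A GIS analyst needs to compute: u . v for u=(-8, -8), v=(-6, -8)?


u . v = u_x*v_x + u_y*v_y = (-8)*(-6) + (-8)*(-8)
= 48 + 64 = 112

112


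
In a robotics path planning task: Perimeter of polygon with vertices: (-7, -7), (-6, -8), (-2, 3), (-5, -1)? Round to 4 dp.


Sides: (-7, -7)->(-6, -8): sqrt(2) = 1.414214, (-6, -8)->(-2, 3): sqrt(137) = 11.7047, (-2, 3)->(-5, -1): sqrt(25) = 5, (-5, -1)->(-7, -7): sqrt(40) = 6.324555
Sum = 24.443469
Perimeter = 24.4435

24.4435


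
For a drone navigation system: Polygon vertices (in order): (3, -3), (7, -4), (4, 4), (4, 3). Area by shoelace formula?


Shoelace sum: (3*(-4) - 7*(-3)) + (7*4 - 4*(-4)) + (4*3 - 4*4) + (4*(-3) - 3*3)
= 28
Area = |28|/2 = 14

14


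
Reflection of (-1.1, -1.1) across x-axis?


Reflection over x-axis: (x,y) -> (x,-y)
(-1.1, -1.1) -> (-1.1, 1.1)

(-1.1, 1.1)


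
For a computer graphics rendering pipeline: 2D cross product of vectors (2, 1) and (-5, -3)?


u x v = u_x*v_y - u_y*v_x = 2*(-3) - 1*(-5)
= (-6) - (-5) = -1

-1


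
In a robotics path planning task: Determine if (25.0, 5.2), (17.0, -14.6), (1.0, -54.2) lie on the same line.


Cross product: (17-25)*((-54.2)-5.2) - ((-14.6)-5.2)*(1-25)
= 0

Yes, collinear


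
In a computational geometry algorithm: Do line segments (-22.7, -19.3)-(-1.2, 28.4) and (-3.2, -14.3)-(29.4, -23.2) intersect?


Cross products: d1=-336.55, d2=1409.82, d3=-822.65, d4=-2569.02
d1*d2 < 0 and d3*d4 < 0? no

No, they don't intersect


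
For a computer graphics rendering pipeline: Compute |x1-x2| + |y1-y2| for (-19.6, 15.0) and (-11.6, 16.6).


|(-19.6)-(-11.6)| + |15-16.6| = 8 + 1.6 = 9.6

9.6


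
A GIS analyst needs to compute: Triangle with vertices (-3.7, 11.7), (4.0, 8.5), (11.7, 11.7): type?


Side lengths squared: AB^2=69.53, BC^2=69.53, CA^2=237.16
Sorted: [69.53, 69.53, 237.16]
By sides: Isosceles, By angles: Obtuse

Isosceles, Obtuse


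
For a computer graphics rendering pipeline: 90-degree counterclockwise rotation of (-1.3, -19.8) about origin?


90° CCW: (x,y) -> (-y, x)
(-1.3,-19.8) -> (19.8, -1.3)

(19.8, -1.3)


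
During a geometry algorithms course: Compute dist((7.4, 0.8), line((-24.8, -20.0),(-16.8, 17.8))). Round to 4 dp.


|cross product| = 1050.76
|line direction| = sqrt(1492.84) = 38.6373
Distance = 1050.76/sqrt(1492.84) = 27.1955

27.1955


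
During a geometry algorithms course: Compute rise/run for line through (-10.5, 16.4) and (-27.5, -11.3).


slope = (y2-y1)/(x2-x1) = ((-11.3)-16.4)/((-27.5)-(-10.5)) = (-27.7)/(-17) = 1.6294

1.6294


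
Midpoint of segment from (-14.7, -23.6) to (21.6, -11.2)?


M = (((-14.7)+21.6)/2, ((-23.6)+(-11.2))/2)
= (3.45, -17.4)

(3.45, -17.4)
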